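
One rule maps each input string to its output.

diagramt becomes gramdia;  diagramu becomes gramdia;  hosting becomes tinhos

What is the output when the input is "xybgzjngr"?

Each output is the input with this applied: delete the last character, then move the first 3 characters to the end (rotate left by 3).
On "xybgzjngr": the first step gives "xybgzjng", and the second then gives "gzjngxyb".

gzjngxyb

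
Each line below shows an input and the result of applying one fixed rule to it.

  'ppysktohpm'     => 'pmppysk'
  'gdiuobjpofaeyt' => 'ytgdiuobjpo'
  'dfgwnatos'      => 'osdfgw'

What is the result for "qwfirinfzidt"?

In each case the input is transformed by: move the last 2 characters to the front (rotate right by 2), then delete the last 3 characters.
"qwfirinfzidt" → "dtqwfirinfzi" → "dtqwfirin".

dtqwfirin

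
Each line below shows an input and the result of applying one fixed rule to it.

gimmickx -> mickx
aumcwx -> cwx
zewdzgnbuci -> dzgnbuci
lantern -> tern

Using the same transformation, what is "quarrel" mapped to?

rrel

Looking at the pairs, the operation is to delete the first 3 characters.
Doing the same to "quarrel": "rrel".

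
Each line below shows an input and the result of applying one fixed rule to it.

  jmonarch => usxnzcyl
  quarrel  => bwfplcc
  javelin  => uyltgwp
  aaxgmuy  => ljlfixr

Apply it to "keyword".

In each case the input is transformed by: take characters alternately from the front and the back (1st, last, 2nd, 2nd-last, ...), then shift every letter 11 places forward in the alphabet (wrapping around).
"keyword" → "vopcjzh".

vopcjzh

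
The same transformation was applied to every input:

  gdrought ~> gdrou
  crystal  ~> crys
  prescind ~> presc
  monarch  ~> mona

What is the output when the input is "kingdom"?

king

What's happening: delete the last 3 characters.
For "kingdom" the result is "king".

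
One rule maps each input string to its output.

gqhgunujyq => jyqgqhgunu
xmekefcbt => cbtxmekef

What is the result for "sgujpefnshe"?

The rule is to move the last 3 characters to the front (rotate right by 3).
So "sgujpefnshe" becomes "shesgujpefn".

shesgujpefn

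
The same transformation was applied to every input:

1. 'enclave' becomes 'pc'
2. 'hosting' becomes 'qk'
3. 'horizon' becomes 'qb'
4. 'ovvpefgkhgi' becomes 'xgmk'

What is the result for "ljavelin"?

lgp

Looking at the pairs, the operation is to shift every letter 2 places forward in the alphabet (wrapping around), then keep one character in every 3, starting at position 2 (positions 2nd, 5th, 8th, ...).
Working it through for "ljavelin": intermediate "nlcxgnkp", final "lgp".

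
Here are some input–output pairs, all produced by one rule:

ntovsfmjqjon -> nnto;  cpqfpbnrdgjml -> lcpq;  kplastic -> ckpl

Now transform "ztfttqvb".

In each case the input is transformed by: move the first 3 characters to the end (rotate left by 3), then keep only the last 4 characters.
"ztfttqvb" → "ttqvbztf" → "bztf".
(Check on "cpqfpbnrdgjml": → "fpbnrdgjmlcpq" → "lcpq" ✓)

bztf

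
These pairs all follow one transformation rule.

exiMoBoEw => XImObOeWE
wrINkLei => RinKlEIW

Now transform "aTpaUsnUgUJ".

Each output is the input with this applied: flip the case of every letter, then move the first character to the end.
On "aTpaUsnUgUJ": the first step gives "AtPAuSNuGuj", and the second then gives "tPAuSNuGujA".

tPAuSNuGujA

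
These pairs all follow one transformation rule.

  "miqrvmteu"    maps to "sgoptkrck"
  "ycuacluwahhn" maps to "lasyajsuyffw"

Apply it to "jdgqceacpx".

vbeoacyanh

Rule — shift every letter 2 places backward in the alphabet (wrapping around), then swap the first and last characters.
Working it through for "jdgqceacpx": intermediate "hbeoacyanv", final "vbeoacyanh".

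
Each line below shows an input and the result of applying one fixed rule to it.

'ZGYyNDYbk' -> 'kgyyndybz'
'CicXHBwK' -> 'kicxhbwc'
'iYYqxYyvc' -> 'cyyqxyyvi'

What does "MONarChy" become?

The transformation: swap the first and last characters, then convert every letter to lowercase.
For "MONarChy", step one produces "yONarChM"; step two turns that into "yonarchm".
(Check on "iYYqxYyvc": → "cYYqxYyvi" → "cyyqxyyvi" ✓)

yonarchm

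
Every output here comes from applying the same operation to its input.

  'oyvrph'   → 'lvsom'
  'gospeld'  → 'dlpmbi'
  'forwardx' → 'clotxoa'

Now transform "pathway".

Looking at the pairs, the operation is to shift every letter 3 places backward in the alphabet (wrapping around), then delete the last character.
Working it through for "pathway": intermediate "mxqetxv", final "mxqetx".

mxqetx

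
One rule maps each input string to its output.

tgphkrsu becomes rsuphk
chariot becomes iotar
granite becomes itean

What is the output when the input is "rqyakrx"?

krxya

Looking at the pairs, the operation is to delete the first 2 characters, then move the last 3 characters to the front (rotate right by 3).
Applying both steps to "rqyakrx": "yakrx", then "krxya".
(Check on "granite": → "anite" → "itean" ✓)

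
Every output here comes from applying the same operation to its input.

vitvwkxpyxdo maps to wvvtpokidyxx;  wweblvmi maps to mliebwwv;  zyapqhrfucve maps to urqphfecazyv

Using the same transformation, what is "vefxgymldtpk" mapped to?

The pattern: sort the characters into reverse alphabetical order, then move the first 3 characters to the end (rotate left by 3).
On "vefxgymldtpk": the first step gives "yxvtpmlkgfed", and the second then gives "tpmlkgfedyxv".

tpmlkgfedyxv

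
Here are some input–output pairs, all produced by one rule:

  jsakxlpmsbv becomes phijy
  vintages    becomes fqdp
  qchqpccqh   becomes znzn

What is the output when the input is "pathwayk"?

The rule is to keep every other character starting from the second (positions 2nd, 4th, 6th, ...), then shift every letter 3 places backward in the alphabet (wrapping around).
On "pathwayk" that produces "xexh".

xexh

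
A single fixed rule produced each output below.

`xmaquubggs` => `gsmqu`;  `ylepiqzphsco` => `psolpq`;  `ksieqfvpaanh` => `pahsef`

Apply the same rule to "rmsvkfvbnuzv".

buvmvf

What's happening: keep every other character starting from the second (positions 2nd, 4th, 6th, ...), then move the first 3 characters to the end (rotate left by 3).
"rmsvkfvbnuzv" → "mvfbuv" → "buvmvf".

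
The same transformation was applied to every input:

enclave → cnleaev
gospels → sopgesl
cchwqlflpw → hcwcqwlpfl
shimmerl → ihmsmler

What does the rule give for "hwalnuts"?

Each output is the input with this applied: move the first 2 characters to the end (rotate left by 2), then take characters alternately from the front and the back (1st, last, 2nd, 2nd-last, ...).
Starting from "hwalnuts": after the first operation, "alnutshw"; after the second, "awlhnsut".

awlhnsut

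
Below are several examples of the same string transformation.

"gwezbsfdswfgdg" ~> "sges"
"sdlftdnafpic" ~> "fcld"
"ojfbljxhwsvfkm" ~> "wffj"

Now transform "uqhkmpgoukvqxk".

Rule — keep one character in every 3, starting at position 3 (positions 3rd, 6th, 9th, ...), then move the first 2 characters to the end (rotate left by 2).
Starting from "uqhkmpgoukvqxk": after the first operation, "hpuq"; after the second, "uqhp".
(Check on "gwezbsfdswfgdg": → "essg" → "sges" ✓)

uqhp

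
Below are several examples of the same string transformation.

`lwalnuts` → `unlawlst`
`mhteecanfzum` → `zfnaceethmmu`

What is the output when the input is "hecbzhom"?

hzbcehmo

Rule — move the last 2 characters to the front (rotate right by 2), then reverse the string.
"hecbzhom" → "omhecbzh" → "hzbcehmo".
(Check on "mhteecanfzum": → "ummhteecanfz" → "zfnaceethmmu" ✓)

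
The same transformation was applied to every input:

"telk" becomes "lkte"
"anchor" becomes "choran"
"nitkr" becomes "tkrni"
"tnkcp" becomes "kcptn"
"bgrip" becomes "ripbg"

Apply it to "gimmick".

mmickgi

The transformation: move the first 2 characters to the end (rotate left by 2).
On "gimmick" that produces "mmickgi".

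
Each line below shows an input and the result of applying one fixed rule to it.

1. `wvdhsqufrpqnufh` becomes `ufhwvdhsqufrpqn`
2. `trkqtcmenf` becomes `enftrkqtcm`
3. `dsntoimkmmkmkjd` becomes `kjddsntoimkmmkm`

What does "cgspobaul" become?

In each case the input is transformed by: move the last 3 characters to the front (rotate right by 3).
Applying that to "cgspobaul" gives "aulcgspob".

aulcgspob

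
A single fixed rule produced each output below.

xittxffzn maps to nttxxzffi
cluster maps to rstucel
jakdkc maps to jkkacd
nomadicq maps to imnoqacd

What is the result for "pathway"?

ptwyaah

The pattern: sort the characters into alphabetical order, then move the first 3 characters to the end (rotate left by 3).
On "pathway": the first step gives "aahptwy", and the second then gives "ptwyaah".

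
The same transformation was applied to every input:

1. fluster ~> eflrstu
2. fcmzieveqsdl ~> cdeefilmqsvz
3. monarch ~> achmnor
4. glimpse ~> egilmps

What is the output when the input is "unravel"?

aelnruv

What's happening: sort the characters into alphabetical order.
So "unravel" becomes "aelnruv".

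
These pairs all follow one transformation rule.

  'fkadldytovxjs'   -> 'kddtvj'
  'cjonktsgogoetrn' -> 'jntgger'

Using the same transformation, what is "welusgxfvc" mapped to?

eugfc

Each output is the input with this applied: keep every other character starting from the second (positions 2nd, 4th, 6th, ...).
On "welusgxfvc" that produces "eugfc".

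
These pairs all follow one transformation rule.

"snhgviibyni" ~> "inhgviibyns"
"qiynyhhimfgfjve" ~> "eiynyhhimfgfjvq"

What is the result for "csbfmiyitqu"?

usbfmiyitqc

The pattern: swap the first and last characters.
"csbfmiyitqu" → "usbfmiyitqc".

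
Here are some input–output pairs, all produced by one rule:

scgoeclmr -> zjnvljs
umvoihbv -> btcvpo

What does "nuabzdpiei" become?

The rule is to shift every letter 7 places forward in the alphabet (wrapping around), then delete the last 2 characters.
Starting from "nuabzdpiei": after the first operation, "ubhigkwplp"; after the second, "ubhigkwp".

ubhigkwp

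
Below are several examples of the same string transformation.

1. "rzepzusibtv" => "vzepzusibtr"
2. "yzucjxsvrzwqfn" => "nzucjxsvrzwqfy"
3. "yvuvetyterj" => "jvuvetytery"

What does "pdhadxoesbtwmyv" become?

The pattern: swap the first and last characters.
"pdhadxoesbtwmyv" → "vdhadxoesbtwmyp".

vdhadxoesbtwmyp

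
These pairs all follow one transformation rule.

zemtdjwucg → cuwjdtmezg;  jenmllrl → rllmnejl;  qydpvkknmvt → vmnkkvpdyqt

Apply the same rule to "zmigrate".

The pattern: move the last character to the front, then reverse the string.
For "zmigrate" the result is "targimze".

targimze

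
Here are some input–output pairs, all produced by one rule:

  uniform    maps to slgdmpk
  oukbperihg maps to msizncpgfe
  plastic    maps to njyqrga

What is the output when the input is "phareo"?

What's happening: shift every letter 2 places backward in the alphabet (wrapping around).
Doing the same to "phareo": "nfypcm".

nfypcm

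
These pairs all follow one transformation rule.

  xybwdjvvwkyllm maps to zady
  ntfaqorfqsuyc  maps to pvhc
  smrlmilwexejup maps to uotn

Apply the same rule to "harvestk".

jctx

Rule — shift every letter 2 places forward in the alphabet (wrapping around), then keep only the first 4 characters.
"harvestk" → "jctxguvm" → "jctx".
(Check on "smrlmilwexejup": → "uotnoknygzglwr" → "uotn" ✓)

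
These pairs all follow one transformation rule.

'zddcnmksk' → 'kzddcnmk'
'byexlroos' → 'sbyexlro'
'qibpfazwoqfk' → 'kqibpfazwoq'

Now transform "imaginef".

fimagin

What's happening: move the last 2 characters to the front (rotate right by 2), then delete the first character.
Starting from "imaginef": after the first operation, "efimagin"; after the second, "fimagin".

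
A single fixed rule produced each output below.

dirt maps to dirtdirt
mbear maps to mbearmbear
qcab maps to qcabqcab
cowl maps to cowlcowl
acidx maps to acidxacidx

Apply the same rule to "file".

filefile

In each case the input is transformed by: write the whole string twice.
Applying that to "file" gives "filefile".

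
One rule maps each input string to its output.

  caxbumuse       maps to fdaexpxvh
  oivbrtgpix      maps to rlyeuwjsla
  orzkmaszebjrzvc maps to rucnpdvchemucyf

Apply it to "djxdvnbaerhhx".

In each case the input is transformed by: shift every letter 3 places forward in the alphabet (wrapping around).
Doing the same to "djxdvnbaerhhx": "gmagyqedhukka".

gmagyqedhukka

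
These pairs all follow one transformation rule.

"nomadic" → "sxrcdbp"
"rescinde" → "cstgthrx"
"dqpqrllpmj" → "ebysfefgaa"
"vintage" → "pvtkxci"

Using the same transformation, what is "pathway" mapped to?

lpnepiw

Each output is the input with this applied: shift every letter 11 places backward in the alphabet (wrapping around), then move the last 3 characters to the front (rotate right by 3).
"pathway" → "epiwlpn" → "lpnepiw".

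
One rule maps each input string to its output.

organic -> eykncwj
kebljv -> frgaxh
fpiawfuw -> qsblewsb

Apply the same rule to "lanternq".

jmhwjpan

Each output is the input with this applied: shift every letter 4 places backward in the alphabet (wrapping around), then move the last 2 characters to the front (rotate right by 2).
On "lanternq" that produces "jmhwjpan".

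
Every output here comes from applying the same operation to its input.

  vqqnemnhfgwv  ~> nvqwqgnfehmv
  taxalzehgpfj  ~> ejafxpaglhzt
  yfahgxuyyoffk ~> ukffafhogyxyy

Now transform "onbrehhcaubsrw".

cwnrbsrbeuhaho

What's happening: take characters alternately from the front and the back (1st, last, 2nd, 2nd-last, ...), then swap the first and last characters.
On "onbrehhcaubsrw" that produces "cwnrbsrbeuhaho".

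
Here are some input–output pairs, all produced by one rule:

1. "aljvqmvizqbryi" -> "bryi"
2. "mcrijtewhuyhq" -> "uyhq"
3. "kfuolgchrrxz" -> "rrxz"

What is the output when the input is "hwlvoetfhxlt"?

hxlt

Looking at the pairs, the operation is to keep only the last 4 characters.
Applying that to "hwlvoetfhxlt" gives "hxlt".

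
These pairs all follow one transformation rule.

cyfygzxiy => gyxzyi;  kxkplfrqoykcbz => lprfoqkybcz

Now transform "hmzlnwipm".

What's happening: delete the first 3 characters, then swap each adjacent pair of characters (1↔2, 3↔4, ...).
"hmzlnwipm" → "lnwipm" → "nliwmp".

nliwmp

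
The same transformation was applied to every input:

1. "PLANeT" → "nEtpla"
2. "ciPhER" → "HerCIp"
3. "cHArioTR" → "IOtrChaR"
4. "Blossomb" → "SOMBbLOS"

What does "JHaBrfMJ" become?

Looking at the pairs, the operation is to swap the front and back halves of the string, then flip the case of every letter.
Working it through for "JHaBrfMJ": intermediate "rfMJJHaB", final "RFmjjhAb".

RFmjjhAb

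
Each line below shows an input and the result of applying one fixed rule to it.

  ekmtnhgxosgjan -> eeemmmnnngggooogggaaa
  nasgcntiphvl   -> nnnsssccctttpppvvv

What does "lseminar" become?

The pattern: keep every other character starting from the first (positions 1st, 3rd, 5th, ...), then repeat every character 3 times.
Applying both steps to "lseminar": "leia", then "llleeeiiiaaa".

llleeeiiiaaa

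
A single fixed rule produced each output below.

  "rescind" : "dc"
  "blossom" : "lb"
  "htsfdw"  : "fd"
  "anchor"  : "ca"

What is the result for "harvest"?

The rule is to sort the characters into reverse alphabetical order, then keep only the last 2 characters.
"harvest" → "ea".
(Check on "htsfdw": → "wtshfd" → "fd" ✓)

ea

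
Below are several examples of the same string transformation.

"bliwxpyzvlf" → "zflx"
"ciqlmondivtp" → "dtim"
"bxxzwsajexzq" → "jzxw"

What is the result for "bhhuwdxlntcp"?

Each output is the input with this applied: keep one character in every 3, starting at position 2 (positions 2nd, 5th, 8th, ...), then move the last 2 characters to the front (rotate right by 2).
Working it through for "bhhuwdxlntcp": intermediate "hwlc", final "lchw".

lchw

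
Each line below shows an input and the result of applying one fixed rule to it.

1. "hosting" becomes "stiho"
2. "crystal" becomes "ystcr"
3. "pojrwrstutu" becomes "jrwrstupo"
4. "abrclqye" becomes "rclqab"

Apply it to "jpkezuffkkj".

Looking at the pairs, the operation is to delete the last 2 characters, then move the first 2 characters to the end (rotate left by 2).
Starting from "jpkezuffkkj": after the first operation, "jpkezuffk"; after the second, "kezuffkjp".

kezuffkjp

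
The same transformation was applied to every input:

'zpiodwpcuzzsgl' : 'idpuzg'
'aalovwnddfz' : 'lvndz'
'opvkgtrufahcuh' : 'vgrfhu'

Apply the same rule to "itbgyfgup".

Rule — delete the first character, then keep every other character starting from the second (positions 2nd, 4th, 6th, ...).
For "itbgyfgup", step one produces "tbgyfgup"; step two turns that into "bygp".

bygp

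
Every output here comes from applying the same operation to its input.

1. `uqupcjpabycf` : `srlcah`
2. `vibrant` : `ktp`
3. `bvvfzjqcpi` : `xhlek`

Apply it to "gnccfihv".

pekx

The pattern: keep every other character starting from the second (positions 2nd, 4th, 6th, ...), then shift every letter 2 places forward in the alphabet (wrapping around).
Working it through for "gnccfihv": intermediate "nciv", final "pekx".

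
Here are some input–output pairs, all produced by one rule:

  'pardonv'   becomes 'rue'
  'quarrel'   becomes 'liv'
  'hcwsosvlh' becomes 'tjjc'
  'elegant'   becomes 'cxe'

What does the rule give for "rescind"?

What's happening: shift every letter 9 places backward in the alphabet (wrapping around), then keep every other character starting from the second (positions 2nd, 4th, 6th, ...).
Working it through for "rescind": intermediate "ivjtzeu", final "vte".
(Check on "pardonv": → "griufem" → "rue" ✓)

vte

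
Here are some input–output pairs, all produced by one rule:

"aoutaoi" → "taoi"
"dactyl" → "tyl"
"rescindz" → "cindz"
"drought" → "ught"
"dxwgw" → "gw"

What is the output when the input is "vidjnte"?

jnte

Rule — delete the first 3 characters.
"vidjnte" → "jnte".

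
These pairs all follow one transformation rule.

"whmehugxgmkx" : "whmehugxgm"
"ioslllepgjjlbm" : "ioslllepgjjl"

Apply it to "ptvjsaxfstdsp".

The pattern: delete the last 2 characters.
For "ptvjsaxfstdsp" the result is "ptvjsaxfstd".

ptvjsaxfstd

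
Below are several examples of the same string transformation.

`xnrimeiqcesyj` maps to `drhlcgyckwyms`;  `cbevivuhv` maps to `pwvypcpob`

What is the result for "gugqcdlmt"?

In each case the input is transformed by: move the last character to the front, then shift every letter 6 places backward in the alphabet (wrapping around).
Applying both steps to "gugqcdlmt": "tgugqcdlm", then "naoakwxfg".

naoakwxfg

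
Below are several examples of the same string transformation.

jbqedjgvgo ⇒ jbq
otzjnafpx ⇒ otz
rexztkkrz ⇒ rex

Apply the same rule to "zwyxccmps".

Rule — keep only the first 3 characters.
So "zwyxccmps" becomes "zwy".

zwy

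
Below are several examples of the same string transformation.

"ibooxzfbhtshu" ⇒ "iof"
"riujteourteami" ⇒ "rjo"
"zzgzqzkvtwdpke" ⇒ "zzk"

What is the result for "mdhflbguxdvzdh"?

In each case the input is transformed by: keep one character in every 3, starting at position 1 (positions 1st, 4th, 7th, ...), then keep only the first 3 characters.
Applying both steps to "mdhflbguxdvzdh": "mfgdd", then "mfg".
(Check on "ibooxzfbhtshu": → "ioftu" → "iof" ✓)

mfg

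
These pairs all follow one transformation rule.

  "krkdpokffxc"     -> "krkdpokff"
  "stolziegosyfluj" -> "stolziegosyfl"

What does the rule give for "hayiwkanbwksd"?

hayiwkanbwk

The rule is to delete the last 2 characters.
"hayiwkanbwksd" → "hayiwkanbwk".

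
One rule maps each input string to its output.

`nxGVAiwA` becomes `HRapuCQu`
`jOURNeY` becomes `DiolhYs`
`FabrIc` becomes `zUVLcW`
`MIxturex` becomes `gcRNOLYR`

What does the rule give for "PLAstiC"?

The transformation: flip the case of every letter, then shift every letter 6 places backward in the alphabet (wrapping around).
On "PLAstiC" that produces "jfuMNCw".

jfuMNCw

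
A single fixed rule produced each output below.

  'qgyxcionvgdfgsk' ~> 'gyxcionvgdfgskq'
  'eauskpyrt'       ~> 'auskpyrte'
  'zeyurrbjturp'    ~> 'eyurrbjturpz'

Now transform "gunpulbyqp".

unpulbyqpg

The pattern: move the first character to the end.
Doing the same to "gunpulbyqp": "unpulbyqpg".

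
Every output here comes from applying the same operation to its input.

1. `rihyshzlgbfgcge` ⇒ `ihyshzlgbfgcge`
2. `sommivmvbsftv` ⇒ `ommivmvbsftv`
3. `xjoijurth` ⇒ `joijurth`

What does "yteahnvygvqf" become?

In each case the input is transformed by: delete the first character.
"yteahnvygvqf" → "teahnvygvqf".

teahnvygvqf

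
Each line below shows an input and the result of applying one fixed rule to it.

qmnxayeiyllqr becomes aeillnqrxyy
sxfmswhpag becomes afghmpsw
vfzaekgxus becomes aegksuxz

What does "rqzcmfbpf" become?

bcffmpz

The rule is to delete the first 2 characters, then sort the characters into alphabetical order.
Working it through for "rqzcmfbpf": intermediate "zcmfbpf", final "bcffmpz".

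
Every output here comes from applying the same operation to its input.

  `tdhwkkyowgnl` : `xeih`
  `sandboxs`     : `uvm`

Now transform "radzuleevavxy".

Rule — keep one character in every 3, starting at position 2 (positions 2nd, 5th, 8th, ...), then shift every letter 6 places backward in the alphabet (wrapping around).
Doing the same to "radzuleevavxy": "uoyp".

uoyp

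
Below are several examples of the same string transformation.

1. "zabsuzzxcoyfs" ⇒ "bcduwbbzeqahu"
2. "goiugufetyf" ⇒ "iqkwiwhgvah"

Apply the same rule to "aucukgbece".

cwewmidgeg

What's happening: shift every letter 2 places forward in the alphabet (wrapping around).
For "aucukgbece" the result is "cwewmidgeg".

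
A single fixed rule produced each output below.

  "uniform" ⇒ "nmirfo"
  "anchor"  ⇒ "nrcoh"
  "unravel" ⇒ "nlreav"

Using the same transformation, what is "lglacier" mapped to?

The transformation: delete the first character, then take characters alternately from the front and the back (1st, last, 2nd, 2nd-last, ...).
Working it through for "lglacier": intermediate "glacier", final "grleaic".

grleaic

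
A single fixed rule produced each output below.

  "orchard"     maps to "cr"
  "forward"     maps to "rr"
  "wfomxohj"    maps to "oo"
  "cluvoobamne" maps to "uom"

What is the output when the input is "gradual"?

aa

Looking at the pairs, the operation is to keep one character in every 3, starting at position 3 (positions 3rd, 6th, 9th, ...).
Applying that to "gradual" gives "aa".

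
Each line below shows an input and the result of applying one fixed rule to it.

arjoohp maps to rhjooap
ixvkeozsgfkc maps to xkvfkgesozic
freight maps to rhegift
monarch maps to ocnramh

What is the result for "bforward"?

froarwbd

What's happening: take characters alternately from the front and the back (1st, last, 2nd, 2nd-last, ...), then move the first 2 characters to the end (rotate left by 2).
Working it through for "bforward": intermediate "bdfroarw", final "froarwbd".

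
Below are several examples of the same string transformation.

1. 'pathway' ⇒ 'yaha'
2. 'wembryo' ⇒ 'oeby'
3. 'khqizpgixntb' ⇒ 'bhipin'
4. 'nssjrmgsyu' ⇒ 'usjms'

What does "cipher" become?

rih

The pattern: move the last character to the front, then keep every other character starting from the first (positions 1st, 3rd, 5th, ...).
For "cipher" the result is "rih".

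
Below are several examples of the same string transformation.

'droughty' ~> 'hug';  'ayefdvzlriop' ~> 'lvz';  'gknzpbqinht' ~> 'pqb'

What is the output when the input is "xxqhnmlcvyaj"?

cml

Rule — take characters alternately from the front and the back (1st, last, 2nd, 2nd-last, ...), then keep only the last 3 characters.
Doing the same to "xxqhnmlcvyaj": "cml".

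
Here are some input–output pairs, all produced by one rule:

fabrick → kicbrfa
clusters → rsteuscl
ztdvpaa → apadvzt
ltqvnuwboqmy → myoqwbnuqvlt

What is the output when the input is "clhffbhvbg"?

bghvfbhfcl

The transformation: swap each adjacent pair of characters (1↔2, 3↔4, ...), then reverse the string.
Working it through for "clhffbhvbg": intermediate "lcfhbfvhgb", final "bghvfbhfcl".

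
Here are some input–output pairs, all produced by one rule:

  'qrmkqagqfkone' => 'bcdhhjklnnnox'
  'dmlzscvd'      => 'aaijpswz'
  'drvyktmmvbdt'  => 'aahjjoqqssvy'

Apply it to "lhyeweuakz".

bbehirtvwx

The transformation: shift every letter 3 places backward in the alphabet (wrapping around), then sort the characters into alphabetical order.
For "lhyeweuakz", step one produces "ievbtbrxhw"; step two turns that into "bbehirtvwx".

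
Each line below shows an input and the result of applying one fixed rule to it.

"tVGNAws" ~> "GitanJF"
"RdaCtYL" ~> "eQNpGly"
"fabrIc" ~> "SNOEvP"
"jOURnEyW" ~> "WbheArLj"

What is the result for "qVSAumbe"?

DifnHZOR

Rule — flip the case of every letter, then shift every letter 13 places forward in the alphabet (wrapping around) — i.e. ROT13.
For "qVSAumbe", step one produces "QvsaUMBE"; step two turns that into "DifnHZOR".
(Check on "fabrIc": → "FABRiC" → "SNOEvP" ✓)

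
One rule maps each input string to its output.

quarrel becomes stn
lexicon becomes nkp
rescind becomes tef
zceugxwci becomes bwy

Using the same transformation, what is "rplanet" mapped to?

Each output is the input with this applied: keep one character in every 3, starting at position 1 (positions 1st, 4th, 7th, ...), then shift every letter 2 places forward in the alphabet (wrapping around).
"rplanet" → "rat" → "tcv".

tcv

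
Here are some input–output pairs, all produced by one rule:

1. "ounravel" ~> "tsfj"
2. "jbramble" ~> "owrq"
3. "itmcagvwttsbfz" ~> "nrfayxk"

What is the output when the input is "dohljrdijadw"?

imoioi

Looking at the pairs, the operation is to keep every other character starting from the first (positions 1st, 3rd, 5th, ...), then shift every letter 5 places forward in the alphabet (wrapping around).
Applying both steps to "dohljrdijadw": "dhjdjd", then "imoioi".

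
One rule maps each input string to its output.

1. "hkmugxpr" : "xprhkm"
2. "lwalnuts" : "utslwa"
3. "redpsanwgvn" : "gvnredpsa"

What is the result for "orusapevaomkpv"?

kpvorusapeva

Looking at the pairs, the operation is to move the last 3 characters to the front (rotate right by 3), then delete the last 2 characters.
"orusapevaomkpv" → "kpvorusapevaom" → "kpvorusapeva".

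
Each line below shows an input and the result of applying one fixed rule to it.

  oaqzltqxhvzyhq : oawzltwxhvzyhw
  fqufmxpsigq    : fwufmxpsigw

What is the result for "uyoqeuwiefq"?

Each output is the input with this applied: replace every "q" with "w".
Applying that to "uyoqeuwiefq" gives "uyoweuwiefw".

uyoweuwiefw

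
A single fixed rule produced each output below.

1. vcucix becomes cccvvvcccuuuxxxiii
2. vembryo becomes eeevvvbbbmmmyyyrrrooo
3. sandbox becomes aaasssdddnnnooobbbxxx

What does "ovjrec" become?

Rule — swap each adjacent pair of characters (1↔2, 3↔4, ...), then repeat every character 3 times.
For "ovjrec", step one produces "vorjce"; step two turns that into "vvvooorrrjjjccceee".

vvvooorrrjjjccceee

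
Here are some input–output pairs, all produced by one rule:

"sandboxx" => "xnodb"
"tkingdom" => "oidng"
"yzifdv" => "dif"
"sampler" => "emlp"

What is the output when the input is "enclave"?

vcal

The transformation: take characters alternately from the front and the back (1st, last, 2nd, 2nd-last, ...), then delete the first 3 characters.
Working it through for "enclave": intermediate "eenvcal", final "vcal".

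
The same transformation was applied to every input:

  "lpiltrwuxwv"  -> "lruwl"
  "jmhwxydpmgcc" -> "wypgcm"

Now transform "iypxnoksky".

xosyy

The pattern: move the first 2 characters to the end (rotate left by 2), then keep every other character starting from the second (positions 2nd, 4th, 6th, ...).
Starting from "iypxnoksky": after the first operation, "pxnokskyiy"; after the second, "xosyy".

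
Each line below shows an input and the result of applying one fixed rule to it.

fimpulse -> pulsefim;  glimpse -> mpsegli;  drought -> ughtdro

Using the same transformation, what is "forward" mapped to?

Each output is the input with this applied: move the first 3 characters to the end (rotate left by 3).
On "forward" that produces "wardfor".

wardfor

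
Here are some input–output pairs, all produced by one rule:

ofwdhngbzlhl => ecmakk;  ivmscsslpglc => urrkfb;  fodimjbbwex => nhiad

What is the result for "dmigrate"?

What's happening: keep every other character starting from the second (positions 2nd, 4th, 6th, ...), then shift every letter 1 place backward in the alphabet (wrapping around).
"dmigrate" → "lfzd".
(Check on "fodimjbbwex": → "oijbe" → "nhiad" ✓)

lfzd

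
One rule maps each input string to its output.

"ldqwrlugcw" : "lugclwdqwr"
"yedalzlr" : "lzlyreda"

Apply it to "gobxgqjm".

gqjgmobx

Looking at the pairs, the operation is to swap the first and last characters, then swap the front and back halves of the string.
"gobxgqjm" → "mobxgqjg" → "gqjgmobx".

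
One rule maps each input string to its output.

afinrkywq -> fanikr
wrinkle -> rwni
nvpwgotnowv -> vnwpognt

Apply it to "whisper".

hwsi

The pattern: delete the last 3 characters, then swap each adjacent pair of characters (1↔2, 3↔4, ...).
On "whisper" that produces "hwsi".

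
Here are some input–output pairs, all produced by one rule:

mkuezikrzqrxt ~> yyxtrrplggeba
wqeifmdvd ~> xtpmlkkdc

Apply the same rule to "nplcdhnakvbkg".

wuusrronkjihc

Looking at the pairs, the operation is to shift every letter 7 places forward in the alphabet (wrapping around), then sort the characters into reverse alphabetical order.
On "nplcdhnakvbkg": the first step gives "uwsjkouhrcirn", and the second then gives "wuusrronkjihc".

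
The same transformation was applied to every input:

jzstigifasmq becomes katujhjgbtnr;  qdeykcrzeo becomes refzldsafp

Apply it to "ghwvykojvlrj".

Looking at the pairs, the operation is to shift every letter 1 place forward in the alphabet (wrapping around).
"ghwvykojvlrj" → "hixwzlpkwmsk".

hixwzlpkwmsk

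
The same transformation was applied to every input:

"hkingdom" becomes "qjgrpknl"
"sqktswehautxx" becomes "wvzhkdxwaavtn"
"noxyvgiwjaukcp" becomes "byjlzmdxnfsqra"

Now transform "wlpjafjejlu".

mdimhmoxzos

The pattern: shift every letter 3 places forward in the alphabet (wrapping around), then move the first 3 characters to the end (rotate left by 3).
Doing the same to "wlpjafjejlu": "mdimhmoxzos".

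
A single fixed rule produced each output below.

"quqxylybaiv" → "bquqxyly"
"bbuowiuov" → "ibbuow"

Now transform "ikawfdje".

The pattern: delete the last 3 characters, then move the last character to the front.
Working it through for "ikawfdje": intermediate "ikawf", final "fikaw".

fikaw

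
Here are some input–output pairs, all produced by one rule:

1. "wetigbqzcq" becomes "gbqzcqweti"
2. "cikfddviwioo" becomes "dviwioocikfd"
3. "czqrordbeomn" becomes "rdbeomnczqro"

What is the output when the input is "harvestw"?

vestwhar

The pattern: move the last character to the front, then swap the front and back halves of the string.
Applying both steps to "harvestw": "wharvest", then "vestwhar".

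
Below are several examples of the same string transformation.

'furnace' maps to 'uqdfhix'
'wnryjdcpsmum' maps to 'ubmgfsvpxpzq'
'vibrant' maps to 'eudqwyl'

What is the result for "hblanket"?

The rule is to move the first 2 characters to the end (rotate left by 2), then shift every letter 3 places forward in the alphabet (wrapping around).
Starting from "hblanket": after the first operation, "lankethb"; after the second, "odqnhwke".
(Check on "vibrant": → "brantvi" → "eudqwyl" ✓)

odqnhwke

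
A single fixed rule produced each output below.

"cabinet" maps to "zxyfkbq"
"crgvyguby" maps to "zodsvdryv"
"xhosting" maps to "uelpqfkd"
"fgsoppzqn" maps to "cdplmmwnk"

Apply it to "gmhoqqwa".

Looking at the pairs, the operation is to shift every letter 3 places backward in the alphabet (wrapping around).
For "gmhoqqwa" the result is "djelnntx".

djelnntx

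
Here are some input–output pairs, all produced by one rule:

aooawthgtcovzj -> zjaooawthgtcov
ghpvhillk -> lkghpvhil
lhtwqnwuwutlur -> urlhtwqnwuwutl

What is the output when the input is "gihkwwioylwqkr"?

krgihkwwioylwq

Each output is the input with this applied: move the last 2 characters to the front (rotate right by 2).
On "gihkwwioylwqkr" that produces "krgihkwwioylwq".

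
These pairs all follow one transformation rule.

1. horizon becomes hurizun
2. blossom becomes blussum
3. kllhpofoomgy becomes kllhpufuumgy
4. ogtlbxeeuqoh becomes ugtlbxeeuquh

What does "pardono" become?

pardunu

The rule is to replace every "o" with "u".
"pardono" → "pardunu".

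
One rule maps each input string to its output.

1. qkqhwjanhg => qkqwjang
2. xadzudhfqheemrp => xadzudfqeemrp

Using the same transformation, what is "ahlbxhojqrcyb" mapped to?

What's happening: remove every "h".
Applying that to "ahlbxhojqrcyb" gives "albxojqrcyb".

albxojqrcyb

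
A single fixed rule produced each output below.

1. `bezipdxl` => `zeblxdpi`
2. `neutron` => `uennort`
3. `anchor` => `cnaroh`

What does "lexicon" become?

xelnoci

The rule is to move the first 3 characters to the end (rotate left by 3), then reverse the string.
Applying both steps to "lexicon": "iconlex", then "xelnoci".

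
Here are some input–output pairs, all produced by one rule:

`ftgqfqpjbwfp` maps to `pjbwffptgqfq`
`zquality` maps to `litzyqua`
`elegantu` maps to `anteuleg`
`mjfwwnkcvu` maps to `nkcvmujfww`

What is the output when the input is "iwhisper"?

In each case the input is transformed by: swap the first and last characters, then swap the front and back halves of the string.
"iwhisper" → "rwhispei" → "speirwhi".
(Check on "mjfwwnkcvu": → "ujfwwnkcvm" → "nkcvmujfww" ✓)

speirwhi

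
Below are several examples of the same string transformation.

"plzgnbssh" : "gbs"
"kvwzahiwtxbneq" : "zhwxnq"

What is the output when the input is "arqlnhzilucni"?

lhiun

The transformation: delete the first 3 characters, then keep every other character starting from the first (positions 1st, 3rd, 5th, ...).
On "arqlnhzilucni": the first step gives "lnhzilucni", and the second then gives "lhiun".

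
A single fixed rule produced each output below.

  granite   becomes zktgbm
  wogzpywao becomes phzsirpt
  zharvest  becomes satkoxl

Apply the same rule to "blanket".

uetgdx

The pattern: delete the last character, then shift every letter 7 places backward in the alphabet (wrapping around).
Starting from "blanket": after the first operation, "blanke"; after the second, "uetgdx".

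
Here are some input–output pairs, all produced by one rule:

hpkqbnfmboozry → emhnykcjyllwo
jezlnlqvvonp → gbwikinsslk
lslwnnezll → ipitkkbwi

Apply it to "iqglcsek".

fndizpb

The rule is to delete the last character, then shift every letter 3 places backward in the alphabet (wrapping around).
"iqglcsek" → "iqglcse" → "fndizpb".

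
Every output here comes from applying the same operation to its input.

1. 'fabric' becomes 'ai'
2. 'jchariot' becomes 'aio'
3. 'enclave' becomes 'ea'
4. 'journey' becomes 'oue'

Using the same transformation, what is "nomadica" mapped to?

What's happening: delete the last character, then keep only the vowels.
Working it through for "nomadica": intermediate "nomadic", final "oai".

oai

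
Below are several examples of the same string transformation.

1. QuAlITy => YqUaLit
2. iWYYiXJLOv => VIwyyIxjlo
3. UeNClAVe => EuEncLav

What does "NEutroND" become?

Rule — move the last character to the front, then flip the case of every letter.
Working it through for "NEutroND": intermediate "DNEutroN", final "dneUTROn".

dneUTROn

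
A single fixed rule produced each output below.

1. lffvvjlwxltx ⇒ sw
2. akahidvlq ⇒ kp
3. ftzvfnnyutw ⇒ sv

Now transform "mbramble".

kd

What's happening: shift every letter 1 place backward in the alphabet (wrapping around), then keep only the last 2 characters.
On "mbramble": the first step gives "laqzlakd", and the second then gives "kd".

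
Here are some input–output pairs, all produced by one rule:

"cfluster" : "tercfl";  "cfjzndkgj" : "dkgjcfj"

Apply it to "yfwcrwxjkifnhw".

The pattern: move the first 3 characters to the end (rotate left by 3), then delete the first 2 characters.
On "yfwcrwxjkifnhw": the first step gives "crwxjkifnhwyfw", and the second then gives "wxjkifnhwyfw".

wxjkifnhwyfw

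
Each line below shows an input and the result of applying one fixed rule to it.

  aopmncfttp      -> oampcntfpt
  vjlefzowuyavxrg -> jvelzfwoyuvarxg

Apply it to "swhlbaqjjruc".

Looking at the pairs, the operation is to swap each adjacent pair of characters (1↔2, 3↔4, ...).
"swhlbaqjjruc" → "wslhabjqrjcu".

wslhabjqrjcu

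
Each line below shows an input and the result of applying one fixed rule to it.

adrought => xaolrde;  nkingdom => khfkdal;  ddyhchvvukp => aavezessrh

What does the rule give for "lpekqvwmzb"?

The pattern: delete the last character, then shift every letter 3 places backward in the alphabet (wrapping around).
Applying both steps to "lpekqvwmzb": "lpekqvwmz", then "imbhnstjw".

imbhnstjw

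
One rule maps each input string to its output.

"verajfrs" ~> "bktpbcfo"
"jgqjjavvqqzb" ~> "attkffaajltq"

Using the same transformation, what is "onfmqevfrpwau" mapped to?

What's happening: move the first 2 characters to the end (rotate left by 2), then shift every letter 10 places forward in the alphabet (wrapping around).
For "onfmqevfrpwau", step one produces "fmqevfrpwauon"; step two turns that into "pwaofpbzgkeyx".
(Check on "jgqjjavvqqzb": → "qjjavvqqzbjg" → "attkffaajltq" ✓)

pwaofpbzgkeyx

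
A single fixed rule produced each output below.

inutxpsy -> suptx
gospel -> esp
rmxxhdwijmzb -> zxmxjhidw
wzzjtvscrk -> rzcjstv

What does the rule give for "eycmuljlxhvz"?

The transformation: take characters alternately from the front and the back (1st, last, 2nd, 2nd-last, ...), then delete the first 3 characters.
Starting from "eycmuljlxhvz": after the first operation, "ezyvchmxullj"; after the second, "vchmxullj".

vchmxullj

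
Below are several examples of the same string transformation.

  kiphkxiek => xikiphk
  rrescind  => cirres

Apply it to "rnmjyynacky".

acrnmjyyn

The transformation: delete the last 2 characters, then move the last 2 characters to the front (rotate right by 2).
Starting from "rnmjyynacky": after the first operation, "rnmjyynac"; after the second, "acrnmjyyn".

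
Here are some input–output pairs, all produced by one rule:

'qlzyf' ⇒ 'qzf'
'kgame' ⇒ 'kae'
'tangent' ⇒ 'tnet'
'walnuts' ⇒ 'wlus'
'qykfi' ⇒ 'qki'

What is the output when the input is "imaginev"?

iaie

In each case the input is transformed by: keep every other character starting from the first (positions 1st, 3rd, 5th, ...).
Doing the same to "imaginev": "iaie".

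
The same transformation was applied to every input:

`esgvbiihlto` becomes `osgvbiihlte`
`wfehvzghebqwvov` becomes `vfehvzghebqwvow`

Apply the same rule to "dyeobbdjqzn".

nyeobbdjqzd

What's happening: swap the first and last characters.
"dyeobbdjqzn" → "nyeobbdjqzd".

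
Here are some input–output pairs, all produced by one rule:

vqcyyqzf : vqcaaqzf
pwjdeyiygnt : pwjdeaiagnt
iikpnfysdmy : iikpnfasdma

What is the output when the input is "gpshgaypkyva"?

gpshgaapkava

The rule is to replace every "y" with "a".
On "gpshgaypkyva" that produces "gpshgaapkava".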